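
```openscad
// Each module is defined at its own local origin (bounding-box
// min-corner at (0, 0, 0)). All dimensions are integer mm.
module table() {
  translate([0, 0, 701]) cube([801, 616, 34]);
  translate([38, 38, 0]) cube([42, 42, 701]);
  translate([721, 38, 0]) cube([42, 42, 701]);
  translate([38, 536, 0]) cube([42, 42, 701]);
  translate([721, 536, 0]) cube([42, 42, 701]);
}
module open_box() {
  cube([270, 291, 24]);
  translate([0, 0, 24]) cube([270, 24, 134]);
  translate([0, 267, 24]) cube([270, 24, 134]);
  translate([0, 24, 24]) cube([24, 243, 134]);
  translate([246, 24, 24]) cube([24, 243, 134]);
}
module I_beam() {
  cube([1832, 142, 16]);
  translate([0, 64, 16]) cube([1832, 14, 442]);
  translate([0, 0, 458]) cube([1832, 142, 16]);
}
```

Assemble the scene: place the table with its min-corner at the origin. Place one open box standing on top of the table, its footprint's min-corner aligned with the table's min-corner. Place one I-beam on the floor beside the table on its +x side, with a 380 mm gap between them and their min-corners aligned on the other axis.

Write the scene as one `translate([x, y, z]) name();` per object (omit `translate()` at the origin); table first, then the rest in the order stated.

table();
translate([0, 0, 735]) open_box();
translate([1181, 0, 0]) I_beam();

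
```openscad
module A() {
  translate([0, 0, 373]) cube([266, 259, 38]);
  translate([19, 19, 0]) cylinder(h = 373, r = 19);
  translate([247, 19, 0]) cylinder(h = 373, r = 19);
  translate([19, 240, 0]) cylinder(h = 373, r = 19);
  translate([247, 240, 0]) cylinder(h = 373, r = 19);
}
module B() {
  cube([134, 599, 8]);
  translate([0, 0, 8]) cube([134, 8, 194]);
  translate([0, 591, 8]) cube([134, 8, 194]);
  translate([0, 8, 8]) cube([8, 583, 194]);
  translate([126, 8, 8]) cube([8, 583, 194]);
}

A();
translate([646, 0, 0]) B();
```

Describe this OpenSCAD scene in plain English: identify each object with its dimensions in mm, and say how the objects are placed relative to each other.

A is a four-legged stool. The seat is a 266×259×38 mm slab whose top surface is at z = 411 mm; four round legs, each 38 mm in diameter, run from the floor (z = 0) to the underside of the seat, each leg's axis is inset half a diameter from the nearest pair of seat edges (so the leg's bounding box is flush with the corner).

B is an open storage box with external size 134×599×202 mm and wall thickness 8 mm (the base is also 8 mm thick). The base covers the whole footprint; the four walls stand on the base, with the y-facing walls full-width and the x-facing walls fitting between their inner faces.

The open box is on the floor beside the stool on its +x side.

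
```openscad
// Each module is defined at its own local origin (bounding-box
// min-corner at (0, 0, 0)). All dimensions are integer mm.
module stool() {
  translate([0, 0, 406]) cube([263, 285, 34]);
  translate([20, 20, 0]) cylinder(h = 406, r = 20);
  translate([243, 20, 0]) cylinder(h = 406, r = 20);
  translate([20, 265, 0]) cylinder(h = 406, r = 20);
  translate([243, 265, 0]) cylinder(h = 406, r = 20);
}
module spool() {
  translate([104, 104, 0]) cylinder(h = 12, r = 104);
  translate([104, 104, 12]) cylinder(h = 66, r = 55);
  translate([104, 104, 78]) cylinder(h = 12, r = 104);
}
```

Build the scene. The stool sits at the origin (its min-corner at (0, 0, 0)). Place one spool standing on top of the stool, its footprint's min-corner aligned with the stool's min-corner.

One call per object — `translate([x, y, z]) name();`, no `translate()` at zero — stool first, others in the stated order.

stool();
translate([0, 0, 440]) spool();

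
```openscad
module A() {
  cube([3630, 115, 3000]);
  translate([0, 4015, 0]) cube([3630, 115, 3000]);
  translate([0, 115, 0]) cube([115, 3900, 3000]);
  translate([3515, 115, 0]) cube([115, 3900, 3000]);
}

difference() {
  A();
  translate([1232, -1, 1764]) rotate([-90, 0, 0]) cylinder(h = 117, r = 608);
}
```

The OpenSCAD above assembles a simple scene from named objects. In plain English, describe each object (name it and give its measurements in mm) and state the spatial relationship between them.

A is a box-shaped house frame (walls only): outside footprint 3630×4130 mm, wall height 3000 mm, wall thickness 115 mm. The two y-facing walls run the full x-width; the two x-facing walls fit between the inner faces of the y-facing walls.

The house frame has a circular hole of radius 608 mm through its front wall, centred at (x = 1232, z = 1764).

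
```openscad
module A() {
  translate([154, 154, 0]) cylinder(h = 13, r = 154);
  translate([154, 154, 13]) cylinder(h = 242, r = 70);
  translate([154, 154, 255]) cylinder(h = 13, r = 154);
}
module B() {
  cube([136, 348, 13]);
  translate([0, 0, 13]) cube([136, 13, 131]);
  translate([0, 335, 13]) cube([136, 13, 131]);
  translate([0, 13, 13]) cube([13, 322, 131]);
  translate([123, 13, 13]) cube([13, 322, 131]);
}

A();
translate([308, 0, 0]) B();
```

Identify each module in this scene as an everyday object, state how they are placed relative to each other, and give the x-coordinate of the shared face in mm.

A is a spool. B is an open box. The open box is against the spool's +x side, with their −y faces flush. The x-coordinate of the shared face is 308 mm.

The spool's +x face and the open box's −x face are both at x = 308 mm.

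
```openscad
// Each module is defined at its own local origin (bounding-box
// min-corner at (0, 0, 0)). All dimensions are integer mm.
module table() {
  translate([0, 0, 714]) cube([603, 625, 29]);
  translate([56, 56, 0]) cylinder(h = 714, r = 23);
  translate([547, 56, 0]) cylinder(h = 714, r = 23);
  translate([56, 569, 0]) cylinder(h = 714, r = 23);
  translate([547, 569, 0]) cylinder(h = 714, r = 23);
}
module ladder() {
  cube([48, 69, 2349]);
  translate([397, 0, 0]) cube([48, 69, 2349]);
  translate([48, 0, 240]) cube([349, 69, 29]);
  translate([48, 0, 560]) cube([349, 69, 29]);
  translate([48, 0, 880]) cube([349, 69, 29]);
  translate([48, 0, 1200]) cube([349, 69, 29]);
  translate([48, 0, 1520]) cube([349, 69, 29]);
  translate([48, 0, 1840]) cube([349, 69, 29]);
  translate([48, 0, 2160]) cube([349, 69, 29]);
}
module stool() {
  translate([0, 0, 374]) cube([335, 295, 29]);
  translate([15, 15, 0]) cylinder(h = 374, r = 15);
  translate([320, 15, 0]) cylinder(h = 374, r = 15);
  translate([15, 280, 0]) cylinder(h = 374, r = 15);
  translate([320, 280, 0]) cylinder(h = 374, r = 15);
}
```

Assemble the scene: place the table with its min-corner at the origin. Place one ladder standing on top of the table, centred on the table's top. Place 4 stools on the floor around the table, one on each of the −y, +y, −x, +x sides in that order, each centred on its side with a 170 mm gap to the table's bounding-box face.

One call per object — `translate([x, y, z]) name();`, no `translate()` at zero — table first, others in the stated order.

table();
translate([79, 278, 743]) ladder();
translate([134, -465, 0]) stool();
translate([134, 795, 0]) stool();
translate([-505, 165, 0]) stool();
translate([773, 165, 0]) stool();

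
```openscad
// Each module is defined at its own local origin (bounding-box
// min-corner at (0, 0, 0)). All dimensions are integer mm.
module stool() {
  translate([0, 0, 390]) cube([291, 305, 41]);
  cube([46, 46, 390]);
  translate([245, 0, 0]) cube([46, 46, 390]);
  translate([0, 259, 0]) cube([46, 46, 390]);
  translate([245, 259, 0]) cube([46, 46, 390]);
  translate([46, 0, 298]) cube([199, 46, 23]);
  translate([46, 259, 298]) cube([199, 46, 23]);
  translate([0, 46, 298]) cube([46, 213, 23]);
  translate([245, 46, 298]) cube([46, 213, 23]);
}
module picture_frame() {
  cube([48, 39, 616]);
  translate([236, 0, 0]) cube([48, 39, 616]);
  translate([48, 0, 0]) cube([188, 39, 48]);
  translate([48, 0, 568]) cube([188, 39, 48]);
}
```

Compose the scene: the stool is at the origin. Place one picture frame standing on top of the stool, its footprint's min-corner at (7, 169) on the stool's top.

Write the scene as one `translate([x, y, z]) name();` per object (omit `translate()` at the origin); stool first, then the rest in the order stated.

stool();
translate([7, 169, 431]) picture_frame();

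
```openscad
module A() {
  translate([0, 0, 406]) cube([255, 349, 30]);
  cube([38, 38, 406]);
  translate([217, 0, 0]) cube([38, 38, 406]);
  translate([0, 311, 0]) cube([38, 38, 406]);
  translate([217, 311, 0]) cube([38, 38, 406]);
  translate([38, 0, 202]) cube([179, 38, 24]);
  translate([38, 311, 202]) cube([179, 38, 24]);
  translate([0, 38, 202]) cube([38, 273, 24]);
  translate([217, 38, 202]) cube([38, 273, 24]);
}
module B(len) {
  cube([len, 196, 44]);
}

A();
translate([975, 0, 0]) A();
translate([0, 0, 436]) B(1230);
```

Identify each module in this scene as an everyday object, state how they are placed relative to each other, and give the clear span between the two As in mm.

A is a stool. B is a beam. A beam spans the tops of two stools. The clear span between the two stools is 720 mm.

Second stool starts at x = 975; first ends at x = 255; clear span = 975 − 255 = 720 mm.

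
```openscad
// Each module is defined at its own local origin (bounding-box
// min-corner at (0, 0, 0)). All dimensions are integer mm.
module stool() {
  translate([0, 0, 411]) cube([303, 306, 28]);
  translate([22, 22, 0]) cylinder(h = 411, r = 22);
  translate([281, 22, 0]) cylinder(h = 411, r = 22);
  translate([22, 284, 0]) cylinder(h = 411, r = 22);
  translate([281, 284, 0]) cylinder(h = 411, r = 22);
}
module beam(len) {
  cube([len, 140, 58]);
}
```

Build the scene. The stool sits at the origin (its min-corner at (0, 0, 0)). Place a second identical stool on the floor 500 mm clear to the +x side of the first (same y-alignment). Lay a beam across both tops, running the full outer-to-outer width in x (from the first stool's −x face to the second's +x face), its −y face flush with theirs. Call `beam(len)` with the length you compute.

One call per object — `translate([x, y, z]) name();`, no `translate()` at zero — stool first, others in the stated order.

stool();
translate([803, 0, 0]) stool();
translate([0, 0, 439]) beam(1106);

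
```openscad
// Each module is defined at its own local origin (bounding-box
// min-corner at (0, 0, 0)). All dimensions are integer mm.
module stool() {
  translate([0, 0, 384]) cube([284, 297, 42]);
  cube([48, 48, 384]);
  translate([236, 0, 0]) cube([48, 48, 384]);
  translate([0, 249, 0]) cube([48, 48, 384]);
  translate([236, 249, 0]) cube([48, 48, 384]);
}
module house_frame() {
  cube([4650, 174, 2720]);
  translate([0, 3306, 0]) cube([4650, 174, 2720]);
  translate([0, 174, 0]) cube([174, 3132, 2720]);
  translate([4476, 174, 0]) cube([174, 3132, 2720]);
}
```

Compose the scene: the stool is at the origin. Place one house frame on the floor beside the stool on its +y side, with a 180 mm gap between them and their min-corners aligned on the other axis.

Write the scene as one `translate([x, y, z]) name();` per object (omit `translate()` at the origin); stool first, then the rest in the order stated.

stool();
translate([0, 477, 0]) house_frame();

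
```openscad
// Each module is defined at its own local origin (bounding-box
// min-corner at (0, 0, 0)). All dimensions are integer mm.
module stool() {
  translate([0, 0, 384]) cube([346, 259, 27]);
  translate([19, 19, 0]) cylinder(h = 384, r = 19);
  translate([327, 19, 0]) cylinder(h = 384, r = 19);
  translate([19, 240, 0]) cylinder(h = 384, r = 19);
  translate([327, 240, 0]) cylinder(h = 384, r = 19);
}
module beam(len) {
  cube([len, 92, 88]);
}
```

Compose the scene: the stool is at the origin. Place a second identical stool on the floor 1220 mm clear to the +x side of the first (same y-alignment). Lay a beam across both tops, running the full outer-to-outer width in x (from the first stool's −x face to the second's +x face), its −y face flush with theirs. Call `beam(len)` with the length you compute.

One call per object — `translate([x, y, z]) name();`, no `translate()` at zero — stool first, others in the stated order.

stool();
translate([1566, 0, 0]) stool();
translate([0, 0, 411]) beam(1912);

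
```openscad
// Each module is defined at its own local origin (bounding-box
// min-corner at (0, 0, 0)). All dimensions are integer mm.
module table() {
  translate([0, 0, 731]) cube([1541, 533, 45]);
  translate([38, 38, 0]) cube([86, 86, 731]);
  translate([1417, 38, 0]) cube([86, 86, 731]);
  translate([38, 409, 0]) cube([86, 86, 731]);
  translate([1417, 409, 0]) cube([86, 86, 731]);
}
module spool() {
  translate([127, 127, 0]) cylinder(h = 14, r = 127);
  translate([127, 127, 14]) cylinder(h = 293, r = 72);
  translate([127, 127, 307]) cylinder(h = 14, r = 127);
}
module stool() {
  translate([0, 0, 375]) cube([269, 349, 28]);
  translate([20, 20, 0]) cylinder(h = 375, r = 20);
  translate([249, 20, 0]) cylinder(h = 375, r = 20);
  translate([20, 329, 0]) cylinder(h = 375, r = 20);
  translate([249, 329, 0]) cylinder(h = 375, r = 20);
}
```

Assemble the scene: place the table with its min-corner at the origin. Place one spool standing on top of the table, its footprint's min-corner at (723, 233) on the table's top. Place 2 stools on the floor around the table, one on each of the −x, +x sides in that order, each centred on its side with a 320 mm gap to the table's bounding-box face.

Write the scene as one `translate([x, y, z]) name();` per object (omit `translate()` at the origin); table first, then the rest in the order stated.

table();
translate([723, 233, 776]) spool();
translate([-589, 92, 0]) stool();
translate([1861, 92, 0]) stool();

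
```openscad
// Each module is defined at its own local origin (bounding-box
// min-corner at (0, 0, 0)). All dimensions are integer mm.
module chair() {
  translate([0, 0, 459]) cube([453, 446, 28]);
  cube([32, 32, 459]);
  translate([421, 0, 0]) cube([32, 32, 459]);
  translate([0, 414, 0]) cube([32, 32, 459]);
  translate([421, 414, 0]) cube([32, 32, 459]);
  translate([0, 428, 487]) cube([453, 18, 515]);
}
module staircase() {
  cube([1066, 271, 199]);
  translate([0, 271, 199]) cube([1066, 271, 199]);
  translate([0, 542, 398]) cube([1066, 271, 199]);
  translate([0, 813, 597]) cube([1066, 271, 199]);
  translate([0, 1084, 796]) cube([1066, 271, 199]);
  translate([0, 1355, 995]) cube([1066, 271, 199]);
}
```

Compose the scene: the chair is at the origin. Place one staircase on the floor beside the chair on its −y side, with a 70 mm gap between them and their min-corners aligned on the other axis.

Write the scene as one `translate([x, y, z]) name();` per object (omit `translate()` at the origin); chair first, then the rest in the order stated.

chair();
translate([0, -1696, 0]) staircase();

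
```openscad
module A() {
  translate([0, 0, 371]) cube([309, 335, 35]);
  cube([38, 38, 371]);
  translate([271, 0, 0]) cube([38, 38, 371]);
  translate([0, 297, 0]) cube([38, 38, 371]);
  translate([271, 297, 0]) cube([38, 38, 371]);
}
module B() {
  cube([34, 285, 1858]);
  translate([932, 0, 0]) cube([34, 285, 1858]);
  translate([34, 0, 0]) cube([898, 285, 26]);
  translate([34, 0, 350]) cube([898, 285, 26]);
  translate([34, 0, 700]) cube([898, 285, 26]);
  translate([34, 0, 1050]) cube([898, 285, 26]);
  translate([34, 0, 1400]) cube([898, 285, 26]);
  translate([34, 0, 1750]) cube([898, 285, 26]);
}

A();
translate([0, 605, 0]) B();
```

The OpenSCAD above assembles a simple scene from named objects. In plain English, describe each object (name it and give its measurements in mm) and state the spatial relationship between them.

A is a four-legged stool. The seat is 309×335 mm, 35 mm thick, top at z = 406 mm. It stands on four square legs, each 38×38 mm in cross-section, from z = 0 to the seat underside, each flush with a corner of the seat.

B is an open bookshelf. Two side panels, each 34 mm thick, 285 mm deep and 1858 mm tall, stand 966 mm apart (outside-to-outside). Between them sit 6 shelves, each 26 mm thick and 285 mm deep, spanning the full gap between the sides. The bottom shelf rests on the floor (its underside at z = 0) and the clear gap between one shelf's top and the next shelf's underside is 324 mm.

The bookshelf is on the floor beside the stool on its +y side.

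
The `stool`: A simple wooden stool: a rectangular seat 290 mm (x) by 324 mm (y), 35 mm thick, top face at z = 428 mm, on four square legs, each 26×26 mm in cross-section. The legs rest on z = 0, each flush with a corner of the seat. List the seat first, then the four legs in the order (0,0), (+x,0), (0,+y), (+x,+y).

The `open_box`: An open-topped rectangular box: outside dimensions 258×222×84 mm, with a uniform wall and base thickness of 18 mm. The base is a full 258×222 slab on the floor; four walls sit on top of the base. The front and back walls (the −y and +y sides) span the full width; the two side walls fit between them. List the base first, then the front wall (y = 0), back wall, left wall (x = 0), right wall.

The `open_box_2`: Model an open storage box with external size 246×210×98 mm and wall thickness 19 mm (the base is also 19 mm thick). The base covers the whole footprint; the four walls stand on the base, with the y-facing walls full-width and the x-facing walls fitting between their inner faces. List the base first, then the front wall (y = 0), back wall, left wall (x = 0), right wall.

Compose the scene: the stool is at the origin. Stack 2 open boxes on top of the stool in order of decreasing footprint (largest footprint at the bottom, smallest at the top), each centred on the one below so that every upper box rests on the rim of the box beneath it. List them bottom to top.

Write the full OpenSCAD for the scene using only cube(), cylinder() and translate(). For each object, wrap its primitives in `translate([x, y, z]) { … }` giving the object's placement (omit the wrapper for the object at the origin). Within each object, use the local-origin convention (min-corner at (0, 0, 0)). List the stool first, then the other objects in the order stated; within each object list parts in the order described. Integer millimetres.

translate([0, 0, 393]) cube([290, 324, 35]);
cube([26, 26, 393]);
translate([264, 0, 0]) cube([26, 26, 393]);
translate([0, 298, 0]) cube([26, 26, 393]);
translate([264, 298, 0]) cube([26, 26, 393]);
translate([16, 51, 428]) {
  cube([258, 222, 18]);
  translate([0, 0, 18]) cube([258, 18, 66]);
  translate([0, 204, 18]) cube([258, 18, 66]);
  translate([0, 18, 18]) cube([18, 186, 66]);
  translate([240, 18, 18]) cube([18, 186, 66]);
}
translate([22, 57, 512]) {
  cube([246, 210, 19]);
  translate([0, 0, 19]) cube([246, 19, 79]);
  translate([0, 191, 19]) cube([246, 19, 79]);
  translate([0, 19, 19]) cube([19, 172, 79]);
  translate([227, 19, 19]) cube([19, 172, 79]);
}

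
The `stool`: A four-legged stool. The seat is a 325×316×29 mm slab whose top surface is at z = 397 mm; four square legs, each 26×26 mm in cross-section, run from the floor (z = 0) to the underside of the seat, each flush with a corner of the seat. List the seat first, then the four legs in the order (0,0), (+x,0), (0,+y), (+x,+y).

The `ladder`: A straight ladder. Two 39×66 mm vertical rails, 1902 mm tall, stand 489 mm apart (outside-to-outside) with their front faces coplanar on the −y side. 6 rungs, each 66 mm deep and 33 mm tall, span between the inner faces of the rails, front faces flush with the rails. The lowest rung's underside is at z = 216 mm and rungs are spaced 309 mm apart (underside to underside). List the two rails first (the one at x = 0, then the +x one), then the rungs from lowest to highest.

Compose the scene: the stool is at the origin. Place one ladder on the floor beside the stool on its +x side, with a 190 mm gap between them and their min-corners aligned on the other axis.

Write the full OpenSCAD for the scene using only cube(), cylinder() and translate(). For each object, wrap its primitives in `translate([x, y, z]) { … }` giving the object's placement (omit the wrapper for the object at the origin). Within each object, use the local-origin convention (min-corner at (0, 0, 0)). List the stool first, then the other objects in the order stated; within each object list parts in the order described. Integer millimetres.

translate([0, 0, 368]) cube([325, 316, 29]);
cube([26, 26, 368]);
translate([299, 0, 0]) cube([26, 26, 368]);
translate([0, 290, 0]) cube([26, 26, 368]);
translate([299, 290, 0]) cube([26, 26, 368]);
translate([515, 0, 0]) {
  cube([39, 66, 1902]);
  translate([450, 0, 0]) cube([39, 66, 1902]);
  translate([39, 0, 216]) cube([411, 66, 33]);
  translate([39, 0, 525]) cube([411, 66, 33]);
  translate([39, 0, 834]) cube([411, 66, 33]);
  translate([39, 0, 1143]) cube([411, 66, 33]);
  translate([39, 0, 1452]) cube([411, 66, 33]);
  translate([39, 0, 1761]) cube([411, 66, 33]);
}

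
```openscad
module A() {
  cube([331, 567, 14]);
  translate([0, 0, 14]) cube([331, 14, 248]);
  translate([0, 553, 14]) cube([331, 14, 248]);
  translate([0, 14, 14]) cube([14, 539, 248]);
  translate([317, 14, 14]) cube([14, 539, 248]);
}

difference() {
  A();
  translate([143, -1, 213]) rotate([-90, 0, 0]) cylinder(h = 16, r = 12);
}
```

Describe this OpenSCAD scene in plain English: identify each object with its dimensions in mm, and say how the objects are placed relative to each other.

A is an open-topped rectangular box: outside dimensions 331×567×262 mm, with a uniform wall and base thickness of 14 mm. The base is a full 331×567 slab on the floor; four walls sit on top of the base. The front and back walls (the −y and +y sides) span the full width; the two side walls fit between them.

The open box has a circular hole of radius 12 mm through its front wall, centred at (x = 143, z = 213).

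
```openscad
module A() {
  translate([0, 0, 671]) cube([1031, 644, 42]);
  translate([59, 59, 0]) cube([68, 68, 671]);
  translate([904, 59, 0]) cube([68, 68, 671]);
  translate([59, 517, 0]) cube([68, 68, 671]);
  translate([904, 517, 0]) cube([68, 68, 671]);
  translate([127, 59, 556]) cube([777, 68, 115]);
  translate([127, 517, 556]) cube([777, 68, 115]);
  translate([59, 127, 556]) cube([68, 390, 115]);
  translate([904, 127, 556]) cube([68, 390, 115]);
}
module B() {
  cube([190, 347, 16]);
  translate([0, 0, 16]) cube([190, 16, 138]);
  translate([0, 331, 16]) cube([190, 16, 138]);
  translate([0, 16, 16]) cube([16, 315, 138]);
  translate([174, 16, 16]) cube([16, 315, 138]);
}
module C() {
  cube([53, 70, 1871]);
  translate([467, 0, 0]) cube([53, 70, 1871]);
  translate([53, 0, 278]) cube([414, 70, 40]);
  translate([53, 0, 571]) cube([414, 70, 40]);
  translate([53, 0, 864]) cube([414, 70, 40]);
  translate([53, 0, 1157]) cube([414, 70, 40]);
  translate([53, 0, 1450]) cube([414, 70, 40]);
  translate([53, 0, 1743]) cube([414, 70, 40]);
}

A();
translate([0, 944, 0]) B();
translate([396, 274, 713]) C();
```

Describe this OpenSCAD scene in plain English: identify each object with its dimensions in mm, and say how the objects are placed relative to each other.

A is a table: top 1031 mm (x) × 644 mm (y), 42 mm thick, upper face at z = 713 mm, on four 68×68 mm square legs, each inset 59 mm from the nearest pair of top edges, running from z = 0 to the bottom of the top. Four apron rails, 68 mm thick and 115 mm tall, run between adjacent legs with their top edges flush with the underside of the top and their outer faces flush with the legs' outer faces.

B is an open storage box with external size 190×347×154 mm and wall thickness 16 mm (the base is also 16 mm thick). The base covers the whole footprint; the four walls stand on the base, with the y-facing walls full-width and the x-facing walls fitting between their inner faces.

C is a wooden ladder with two side rails of 53×70 mm section and 1871 mm height, set 520 mm apart overall. Between them run 6 rectangular rungs (70 mm deep, 40 mm thick), front faces flush with the rails' −y face. The bottom of the first rung is 278 mm above the floor and each subsequent rung is 293 mm higher than the one below.

The open box is on the floor beside the table on its +y side. The ladder is on top of the table.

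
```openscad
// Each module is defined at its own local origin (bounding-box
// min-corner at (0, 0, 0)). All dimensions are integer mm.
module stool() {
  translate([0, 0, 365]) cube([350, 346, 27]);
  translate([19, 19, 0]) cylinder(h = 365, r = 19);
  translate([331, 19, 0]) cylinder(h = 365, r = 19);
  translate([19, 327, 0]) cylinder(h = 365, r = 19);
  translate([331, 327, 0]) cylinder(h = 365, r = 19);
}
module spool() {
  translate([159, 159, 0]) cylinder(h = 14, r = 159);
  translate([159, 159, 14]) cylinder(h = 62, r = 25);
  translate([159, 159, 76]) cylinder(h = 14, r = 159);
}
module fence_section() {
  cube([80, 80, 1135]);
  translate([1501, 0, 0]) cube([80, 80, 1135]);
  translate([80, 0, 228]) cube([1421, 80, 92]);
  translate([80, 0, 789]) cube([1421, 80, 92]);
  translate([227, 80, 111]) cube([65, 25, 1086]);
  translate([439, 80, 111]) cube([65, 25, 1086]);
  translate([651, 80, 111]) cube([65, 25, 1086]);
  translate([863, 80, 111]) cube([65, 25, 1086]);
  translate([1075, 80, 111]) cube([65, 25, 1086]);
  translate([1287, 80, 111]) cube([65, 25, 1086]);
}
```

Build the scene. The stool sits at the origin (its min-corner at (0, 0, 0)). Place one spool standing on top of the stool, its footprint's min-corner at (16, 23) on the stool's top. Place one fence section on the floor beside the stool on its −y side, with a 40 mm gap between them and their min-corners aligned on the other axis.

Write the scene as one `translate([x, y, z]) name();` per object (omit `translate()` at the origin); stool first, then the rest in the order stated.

stool();
translate([16, 23, 392]) spool();
translate([0, -145, 0]) fence_section();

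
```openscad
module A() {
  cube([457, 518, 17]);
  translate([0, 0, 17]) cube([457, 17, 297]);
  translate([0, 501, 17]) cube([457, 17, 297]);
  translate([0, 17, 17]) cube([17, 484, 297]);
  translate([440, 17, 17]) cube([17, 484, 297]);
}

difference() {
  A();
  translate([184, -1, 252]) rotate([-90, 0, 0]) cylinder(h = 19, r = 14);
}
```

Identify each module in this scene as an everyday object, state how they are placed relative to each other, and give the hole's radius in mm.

The subtracted cylinder has r = 14 mm.

A is an open box. The open box has a circular hole through its front wall. The hole's radius is 14 mm.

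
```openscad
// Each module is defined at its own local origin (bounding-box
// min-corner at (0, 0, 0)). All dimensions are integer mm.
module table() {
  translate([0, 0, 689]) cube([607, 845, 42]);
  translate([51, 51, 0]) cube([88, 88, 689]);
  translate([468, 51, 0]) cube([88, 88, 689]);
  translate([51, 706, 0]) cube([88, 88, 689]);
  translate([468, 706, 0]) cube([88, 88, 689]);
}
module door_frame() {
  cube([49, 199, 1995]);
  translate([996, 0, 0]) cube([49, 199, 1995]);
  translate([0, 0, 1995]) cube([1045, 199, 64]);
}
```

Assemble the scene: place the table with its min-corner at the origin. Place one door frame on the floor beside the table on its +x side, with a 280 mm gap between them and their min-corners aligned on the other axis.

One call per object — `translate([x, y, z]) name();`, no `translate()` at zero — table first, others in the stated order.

table();
translate([887, 0, 0]) door_frame();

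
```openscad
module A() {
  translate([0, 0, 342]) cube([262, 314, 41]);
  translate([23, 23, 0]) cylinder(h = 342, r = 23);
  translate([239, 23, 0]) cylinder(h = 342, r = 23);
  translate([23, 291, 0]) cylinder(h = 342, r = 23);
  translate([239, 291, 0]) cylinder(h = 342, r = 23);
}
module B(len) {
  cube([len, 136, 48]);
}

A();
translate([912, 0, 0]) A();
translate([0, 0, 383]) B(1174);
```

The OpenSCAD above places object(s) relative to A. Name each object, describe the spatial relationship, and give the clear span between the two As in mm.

A is a stool. B is a beam. A beam spans the tops of two stools. The clear span between the two stools is 650 mm.

Second stool starts at x = 912; first ends at x = 262; clear span = 912 − 262 = 650 mm.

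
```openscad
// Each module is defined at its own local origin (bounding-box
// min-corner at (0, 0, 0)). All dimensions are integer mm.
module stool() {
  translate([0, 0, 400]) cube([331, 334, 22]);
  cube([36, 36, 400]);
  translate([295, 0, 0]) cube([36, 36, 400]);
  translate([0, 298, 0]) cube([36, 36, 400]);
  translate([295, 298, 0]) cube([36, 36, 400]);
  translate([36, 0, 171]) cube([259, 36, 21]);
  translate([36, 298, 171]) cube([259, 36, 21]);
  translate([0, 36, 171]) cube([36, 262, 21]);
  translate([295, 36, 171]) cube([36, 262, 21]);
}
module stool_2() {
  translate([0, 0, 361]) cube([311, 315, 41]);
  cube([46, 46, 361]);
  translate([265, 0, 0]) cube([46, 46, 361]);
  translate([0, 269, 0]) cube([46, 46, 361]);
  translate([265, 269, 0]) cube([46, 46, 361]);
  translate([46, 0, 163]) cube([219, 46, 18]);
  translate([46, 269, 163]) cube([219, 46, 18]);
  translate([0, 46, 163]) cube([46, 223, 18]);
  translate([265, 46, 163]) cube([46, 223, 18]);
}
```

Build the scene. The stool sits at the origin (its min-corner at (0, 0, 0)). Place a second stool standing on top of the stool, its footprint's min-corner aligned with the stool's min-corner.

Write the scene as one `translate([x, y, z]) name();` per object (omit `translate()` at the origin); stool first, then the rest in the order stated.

stool();
translate([0, 0, 422]) stool_2();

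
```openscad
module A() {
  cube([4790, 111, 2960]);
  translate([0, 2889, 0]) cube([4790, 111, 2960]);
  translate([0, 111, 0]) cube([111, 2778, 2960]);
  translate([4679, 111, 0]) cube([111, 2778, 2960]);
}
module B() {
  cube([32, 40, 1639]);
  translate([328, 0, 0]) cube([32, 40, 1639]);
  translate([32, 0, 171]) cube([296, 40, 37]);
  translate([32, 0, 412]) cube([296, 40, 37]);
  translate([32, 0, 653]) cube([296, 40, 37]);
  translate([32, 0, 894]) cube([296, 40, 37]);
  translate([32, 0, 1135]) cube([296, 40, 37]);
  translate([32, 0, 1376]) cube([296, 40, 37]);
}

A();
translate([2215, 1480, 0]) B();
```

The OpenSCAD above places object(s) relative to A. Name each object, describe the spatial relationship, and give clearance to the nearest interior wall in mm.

Clearances: x = 2104, y = 1369; minimum 1369 mm.

A is a house frame. B is a ladder. The ladder sits inside the house frame, centred. The clearance to the nearest interior wall is 1369 mm.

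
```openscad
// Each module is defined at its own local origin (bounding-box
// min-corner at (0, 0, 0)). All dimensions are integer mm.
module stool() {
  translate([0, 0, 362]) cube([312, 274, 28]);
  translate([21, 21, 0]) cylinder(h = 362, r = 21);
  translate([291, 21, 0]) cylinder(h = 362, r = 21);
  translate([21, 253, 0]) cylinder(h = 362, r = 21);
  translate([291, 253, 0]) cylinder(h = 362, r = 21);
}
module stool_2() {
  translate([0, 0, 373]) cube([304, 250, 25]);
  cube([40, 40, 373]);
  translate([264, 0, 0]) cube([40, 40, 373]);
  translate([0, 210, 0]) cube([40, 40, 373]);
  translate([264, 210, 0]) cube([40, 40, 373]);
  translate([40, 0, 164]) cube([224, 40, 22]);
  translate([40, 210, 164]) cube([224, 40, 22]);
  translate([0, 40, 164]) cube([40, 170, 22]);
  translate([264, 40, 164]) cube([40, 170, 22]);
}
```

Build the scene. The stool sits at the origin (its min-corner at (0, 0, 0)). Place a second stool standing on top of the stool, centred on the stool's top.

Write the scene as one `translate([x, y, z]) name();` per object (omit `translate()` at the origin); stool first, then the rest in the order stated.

stool();
translate([4, 12, 390]) stool_2();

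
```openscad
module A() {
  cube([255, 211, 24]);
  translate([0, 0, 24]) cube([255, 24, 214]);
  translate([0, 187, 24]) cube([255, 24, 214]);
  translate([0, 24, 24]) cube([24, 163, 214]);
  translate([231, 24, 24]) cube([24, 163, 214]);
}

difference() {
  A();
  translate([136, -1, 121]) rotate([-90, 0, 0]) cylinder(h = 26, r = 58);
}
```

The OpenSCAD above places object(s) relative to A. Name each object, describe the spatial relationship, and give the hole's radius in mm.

The subtracted cylinder has r = 58 mm.

A is an open box. The open box has a circular hole through its front wall. The hole's radius is 58 mm.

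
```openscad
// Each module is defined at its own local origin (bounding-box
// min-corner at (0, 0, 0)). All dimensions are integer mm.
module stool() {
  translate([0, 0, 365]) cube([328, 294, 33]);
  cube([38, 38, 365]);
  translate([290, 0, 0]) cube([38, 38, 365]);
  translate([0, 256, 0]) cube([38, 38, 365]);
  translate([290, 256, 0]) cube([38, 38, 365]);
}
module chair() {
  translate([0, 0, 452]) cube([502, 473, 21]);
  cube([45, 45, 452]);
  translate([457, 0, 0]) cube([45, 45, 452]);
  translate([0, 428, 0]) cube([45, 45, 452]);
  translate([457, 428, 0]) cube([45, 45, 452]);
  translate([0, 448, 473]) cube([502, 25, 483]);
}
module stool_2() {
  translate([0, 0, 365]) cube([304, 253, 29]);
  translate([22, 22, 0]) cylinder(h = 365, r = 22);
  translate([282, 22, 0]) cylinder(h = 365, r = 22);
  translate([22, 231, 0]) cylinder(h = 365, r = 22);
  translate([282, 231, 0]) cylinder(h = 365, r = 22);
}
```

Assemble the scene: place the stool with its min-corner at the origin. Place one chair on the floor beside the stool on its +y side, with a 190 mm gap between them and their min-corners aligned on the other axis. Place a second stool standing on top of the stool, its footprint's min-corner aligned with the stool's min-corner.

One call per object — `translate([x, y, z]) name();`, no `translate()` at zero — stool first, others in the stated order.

stool();
translate([0, 484, 0]) chair();
translate([0, 0, 398]) stool_2();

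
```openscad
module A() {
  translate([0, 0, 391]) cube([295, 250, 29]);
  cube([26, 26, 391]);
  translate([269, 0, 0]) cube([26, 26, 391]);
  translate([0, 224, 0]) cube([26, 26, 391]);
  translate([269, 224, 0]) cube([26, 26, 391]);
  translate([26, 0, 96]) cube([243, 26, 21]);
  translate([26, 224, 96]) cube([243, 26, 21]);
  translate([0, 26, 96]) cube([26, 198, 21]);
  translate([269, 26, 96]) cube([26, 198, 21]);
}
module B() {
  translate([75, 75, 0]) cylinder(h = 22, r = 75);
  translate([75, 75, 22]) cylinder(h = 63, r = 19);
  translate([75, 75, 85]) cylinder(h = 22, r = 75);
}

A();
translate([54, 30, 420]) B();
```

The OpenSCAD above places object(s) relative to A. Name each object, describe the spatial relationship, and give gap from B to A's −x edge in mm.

The spool's min-x is at 54; the stool's min-x is 0; gap = 54 mm.

A is a stool. B is a spool. The spool is on top of the stool. The gap from the spool to the stool's −x edge is 54 mm.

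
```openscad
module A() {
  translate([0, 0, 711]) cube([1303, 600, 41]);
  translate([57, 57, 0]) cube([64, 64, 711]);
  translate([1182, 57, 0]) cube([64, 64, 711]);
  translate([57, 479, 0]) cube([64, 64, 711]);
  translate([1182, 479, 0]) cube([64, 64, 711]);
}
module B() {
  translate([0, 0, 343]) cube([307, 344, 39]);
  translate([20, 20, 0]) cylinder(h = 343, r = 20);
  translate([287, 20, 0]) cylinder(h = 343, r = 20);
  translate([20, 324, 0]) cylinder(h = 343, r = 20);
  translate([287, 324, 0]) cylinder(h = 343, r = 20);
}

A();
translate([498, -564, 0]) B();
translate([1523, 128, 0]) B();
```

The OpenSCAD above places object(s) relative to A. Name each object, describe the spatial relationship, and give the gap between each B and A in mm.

A is a table. B is a stool. Two stools sit around the table at the −y, +x sides. The gap between each stool and the table is 220 mm.

Each stool's nearest face is 220 mm from the table's bounding box.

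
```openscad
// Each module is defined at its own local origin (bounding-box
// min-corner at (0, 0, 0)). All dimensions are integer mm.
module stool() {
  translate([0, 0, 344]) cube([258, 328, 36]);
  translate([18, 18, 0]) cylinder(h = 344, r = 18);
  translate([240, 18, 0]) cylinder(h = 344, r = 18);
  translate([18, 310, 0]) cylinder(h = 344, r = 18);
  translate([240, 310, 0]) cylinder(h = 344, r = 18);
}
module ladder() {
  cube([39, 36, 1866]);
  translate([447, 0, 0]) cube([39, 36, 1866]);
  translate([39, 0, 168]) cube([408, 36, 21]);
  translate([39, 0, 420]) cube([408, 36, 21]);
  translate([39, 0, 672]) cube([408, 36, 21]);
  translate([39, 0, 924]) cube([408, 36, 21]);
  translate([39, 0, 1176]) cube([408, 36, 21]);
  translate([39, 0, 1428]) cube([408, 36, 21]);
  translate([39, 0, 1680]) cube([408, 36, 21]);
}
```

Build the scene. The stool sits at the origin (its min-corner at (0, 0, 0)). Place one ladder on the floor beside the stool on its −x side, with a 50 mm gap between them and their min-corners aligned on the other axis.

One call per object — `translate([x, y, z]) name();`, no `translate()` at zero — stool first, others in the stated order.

stool();
translate([-536, 0, 0]) ladder();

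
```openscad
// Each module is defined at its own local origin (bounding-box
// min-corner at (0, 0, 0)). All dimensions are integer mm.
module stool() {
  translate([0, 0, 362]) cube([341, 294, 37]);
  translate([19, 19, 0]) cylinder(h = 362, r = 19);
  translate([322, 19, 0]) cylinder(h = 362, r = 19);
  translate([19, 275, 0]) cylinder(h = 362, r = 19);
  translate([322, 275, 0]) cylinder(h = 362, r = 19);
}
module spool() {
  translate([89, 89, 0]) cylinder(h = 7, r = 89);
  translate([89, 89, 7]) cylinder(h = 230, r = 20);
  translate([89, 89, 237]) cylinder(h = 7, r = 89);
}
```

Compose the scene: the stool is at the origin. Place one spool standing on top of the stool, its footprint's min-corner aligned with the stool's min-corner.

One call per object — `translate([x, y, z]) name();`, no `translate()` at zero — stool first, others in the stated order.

stool();
translate([0, 0, 399]) spool();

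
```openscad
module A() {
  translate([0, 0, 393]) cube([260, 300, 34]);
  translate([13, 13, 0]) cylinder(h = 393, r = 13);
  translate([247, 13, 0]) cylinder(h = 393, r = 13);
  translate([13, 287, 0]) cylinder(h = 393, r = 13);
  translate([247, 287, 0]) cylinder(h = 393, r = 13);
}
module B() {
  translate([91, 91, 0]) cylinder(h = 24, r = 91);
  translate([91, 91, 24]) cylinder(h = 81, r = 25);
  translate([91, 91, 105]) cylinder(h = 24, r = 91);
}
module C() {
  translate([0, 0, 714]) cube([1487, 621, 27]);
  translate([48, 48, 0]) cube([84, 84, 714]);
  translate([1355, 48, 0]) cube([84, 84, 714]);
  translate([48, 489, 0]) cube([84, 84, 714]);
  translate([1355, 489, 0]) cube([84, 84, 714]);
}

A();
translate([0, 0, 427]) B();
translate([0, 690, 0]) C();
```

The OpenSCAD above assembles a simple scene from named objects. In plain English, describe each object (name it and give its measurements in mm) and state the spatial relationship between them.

A is a four-legged stool. The seat is a 260×300×34 mm slab whose top surface is at z = 427 mm; four round legs, each 26 mm in diameter, run from the floor (z = 0) to the underside of the seat, each leg's axis is inset half a diameter from the nearest pair of seat edges (so the leg's bounding box is flush with the corner).

B is a spool: two coaxial disc flanges of radius 91 mm and thickness 24 mm, joined by a core cylinder of radius 25 mm and height 81 mm. The lower flange rests on z = 0 and the three cylinders share a vertical axis.

C is a table with a 1487×621 mm rectangular top, 27 mm thick, top surface at z = 741 mm, supported by four 84×84 mm square legs, each inset 48 mm from the nearest pair of top edges, running from the floor.

The spool is on top of the stool. The table is on the floor beside the stool on its +y side.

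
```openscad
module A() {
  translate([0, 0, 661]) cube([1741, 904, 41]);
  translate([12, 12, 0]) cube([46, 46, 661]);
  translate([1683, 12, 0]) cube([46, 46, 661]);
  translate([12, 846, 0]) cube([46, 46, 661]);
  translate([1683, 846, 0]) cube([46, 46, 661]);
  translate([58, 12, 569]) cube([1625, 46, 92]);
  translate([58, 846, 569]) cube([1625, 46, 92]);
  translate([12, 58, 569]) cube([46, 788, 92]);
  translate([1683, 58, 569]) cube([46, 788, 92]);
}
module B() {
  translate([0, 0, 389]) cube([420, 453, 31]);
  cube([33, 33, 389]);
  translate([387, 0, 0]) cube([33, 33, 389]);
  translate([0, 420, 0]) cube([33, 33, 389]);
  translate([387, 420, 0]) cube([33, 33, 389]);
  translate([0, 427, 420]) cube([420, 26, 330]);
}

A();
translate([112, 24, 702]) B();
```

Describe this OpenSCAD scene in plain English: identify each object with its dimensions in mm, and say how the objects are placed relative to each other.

A is a table: top 1741 mm (x) × 904 mm (y), 41 mm thick, upper face at z = 702 mm, on four 46×46 mm square legs, each inset 12 mm from the nearest pair of top edges, running from z = 0 to the bottom of the top. Four apron rails, 46 mm thick and 92 mm tall, run between adjacent legs with their top edges flush with the underside of the top and their outer faces flush with the legs' outer faces.

B is a chair: 420×453 mm seat, 31 mm thick, top at z = 420 mm, on four 33 mm square corner legs flush with the seat edges. A 26 mm thick backrest slab spans the full seat width, extending 330 mm above the seat top, its back face flush with the seat's +y edge.

The chair is on top of the table.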